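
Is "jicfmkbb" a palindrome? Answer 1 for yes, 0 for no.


Input: jicfmkbb
Reversed: bbkmfcij
  Compare pos 0 ('j') with pos 7 ('b'): MISMATCH
  Compare pos 1 ('i') with pos 6 ('b'): MISMATCH
  Compare pos 2 ('c') with pos 5 ('k'): MISMATCH
  Compare pos 3 ('f') with pos 4 ('m'): MISMATCH
Result: not a palindrome

0


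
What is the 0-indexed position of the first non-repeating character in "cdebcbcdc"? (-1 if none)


Input: cdebcbcdc
Character frequencies:
  'b': 2
  'c': 4
  'd': 2
  'e': 1
Scanning left to right for freq == 1:
  Position 0 ('c'): freq=4, skip
  Position 1 ('d'): freq=2, skip
  Position 2 ('e'): unique! => answer = 2

2


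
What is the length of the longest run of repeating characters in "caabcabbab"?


Input: "caabcabbab"
Scanning for longest run:
  Position 1 ('a'): new char, reset run to 1
  Position 2 ('a'): continues run of 'a', length=2
  Position 3 ('b'): new char, reset run to 1
  Position 4 ('c'): new char, reset run to 1
  Position 5 ('a'): new char, reset run to 1
  Position 6 ('b'): new char, reset run to 1
  Position 7 ('b'): continues run of 'b', length=2
  Position 8 ('a'): new char, reset run to 1
  Position 9 ('b'): new char, reset run to 1
Longest run: 'a' with length 2

2


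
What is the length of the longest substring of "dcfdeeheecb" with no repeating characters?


Input: "dcfdeeheecb"
Sliding window (track last position of each char):
  Position 0 ('d'): window [0,0] length 1 -- new best
  Position 1 ('c'): window [0,1] length 2 -- new best
  Position 2 ('f'): window [0,2] length 3 -- new best
  Position 3 ('d'): repeat (last at 0), move window start to 1
  Position 3 ('d'): window [1,3] length 3
  Position 4 ('e'): window [1,4] length 4 -- new best
  Position 5 ('e'): repeat (last at 4), move window start to 5
  Position 5 ('e'): window [5,5] length 1
  Position 6 ('h'): window [5,6] length 2
  Position 7 ('e'): repeat (last at 5), move window start to 6
  Position 7 ('e'): window [6,7] length 2
  Position 8 ('e'): repeat (last at 7), move window start to 8
  Position 8 ('e'): window [8,8] length 1
  Position 9 ('c'): window [8,9] length 2
  Position 10 ('b'): window [8,10] length 3
Longest substring with no repeats: "cfde" with length 4

4


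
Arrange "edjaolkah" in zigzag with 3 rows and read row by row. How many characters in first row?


Zigzag "edjaolkah" into 3 rows:
Placing characters:
  'e' => row 0
  'd' => row 1
  'j' => row 2
  'a' => row 1
  'o' => row 0
  'l' => row 1
  'k' => row 2
  'a' => row 1
  'h' => row 0
Rows:
  Row 0: "eoh"
  Row 1: "dala"
  Row 2: "jk"
First row length: 3

3


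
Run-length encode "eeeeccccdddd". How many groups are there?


Input: eeeeccccdddd
Scanning for consecutive runs:
  Group 1: 'e' x 4 (positions 0-3)
  Group 2: 'c' x 4 (positions 4-7)
  Group 3: 'd' x 4 (positions 8-11)
Total groups: 3

3


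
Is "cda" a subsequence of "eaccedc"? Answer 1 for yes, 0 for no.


Check if "cda" is a subsequence of "eaccedc"
Greedy scan:
  Position 0 ('e'): no match needed
  Position 1 ('a'): no match needed
  Position 2 ('c'): matches sub[0] = 'c'
  Position 3 ('c'): no match needed
  Position 4 ('e'): no match needed
  Position 5 ('d'): matches sub[1] = 'd'
  Position 6 ('c'): no match needed
Only matched 2/3 characters => not a subsequence

0


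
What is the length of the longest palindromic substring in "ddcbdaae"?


Input: "ddcbdaae"
Checking substrings for palindromes:
  [0:2] "dd" (len 2) => palindrome
  [5:7] "aa" (len 2) => palindrome
Longest palindromic substring: "dd" with length 2

2


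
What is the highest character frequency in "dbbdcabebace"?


Input: dbbdcabebace
Character counts:
  'a': 2
  'b': 4
  'c': 2
  'd': 2
  'e': 2
Maximum frequency: 4

4


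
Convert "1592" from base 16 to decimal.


Input: "1592" in base 16
Positional expansion:
  Digit '1' (value 1) x 16^3 = 4096
  Digit '5' (value 5) x 16^2 = 1280
  Digit '9' (value 9) x 16^1 = 144
  Digit '2' (value 2) x 16^0 = 2
Sum = 5522

5522


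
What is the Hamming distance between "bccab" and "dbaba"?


Comparing "bccab" and "dbaba" position by position:
  Position 0: 'b' vs 'd' => differ
  Position 1: 'c' vs 'b' => differ
  Position 2: 'c' vs 'a' => differ
  Position 3: 'a' vs 'b' => differ
  Position 4: 'b' vs 'a' => differ
Total differences (Hamming distance): 5

5


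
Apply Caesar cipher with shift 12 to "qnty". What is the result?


Caesar cipher: shift "qnty" by 12
  'q' (pos 16) + 12 = pos 2 = 'c'
  'n' (pos 13) + 12 = pos 25 = 'z'
  't' (pos 19) + 12 = pos 5 = 'f'
  'y' (pos 24) + 12 = pos 10 = 'k'
Result: czfk

czfk


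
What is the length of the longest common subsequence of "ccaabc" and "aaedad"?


LCS of "ccaabc" and "aaedad"
DP table:
           a    a    e    d    a    d
      0    0    0    0    0    0    0
  c   0    0    0    0    0    0    0
  c   0    0    0    0    0    0    0
  a   0    1    1    1    1    1    1
  a   0    1    2    2    2    2    2
  b   0    1    2    2    2    2    2
  c   0    1    2    2    2    2    2
LCS length = dp[6][6] = 2

2


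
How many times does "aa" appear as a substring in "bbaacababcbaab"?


Searching for "aa" in "bbaacababcbaab"
Scanning each position:
  Position 0: "bb" => no
  Position 1: "ba" => no
  Position 2: "aa" => MATCH
  Position 3: "ac" => no
  Position 4: "ca" => no
  Position 5: "ab" => no
  Position 6: "ba" => no
  Position 7: "ab" => no
  Position 8: "bc" => no
  Position 9: "cb" => no
  Position 10: "ba" => no
  Position 11: "aa" => MATCH
  Position 12: "ab" => no
Total occurrences: 2

2


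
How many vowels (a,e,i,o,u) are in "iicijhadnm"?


Input: iicijhadnm
Checking each character:
  'i' at position 0: vowel (running total: 1)
  'i' at position 1: vowel (running total: 2)
  'c' at position 2: consonant
  'i' at position 3: vowel (running total: 3)
  'j' at position 4: consonant
  'h' at position 5: consonant
  'a' at position 6: vowel (running total: 4)
  'd' at position 7: consonant
  'n' at position 8: consonant
  'm' at position 9: consonant
Total vowels: 4

4


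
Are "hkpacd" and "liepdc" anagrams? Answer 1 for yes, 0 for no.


Strings: "hkpacd", "liepdc"
Sorted first:  acdhkp
Sorted second: cdeilp
Differ at position 0: 'a' vs 'c' => not anagrams

0


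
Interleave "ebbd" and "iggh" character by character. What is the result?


Interleaving "ebbd" and "iggh":
  Position 0: 'e' from first, 'i' from second => "ei"
  Position 1: 'b' from first, 'g' from second => "bg"
  Position 2: 'b' from first, 'g' from second => "bg"
  Position 3: 'd' from first, 'h' from second => "dh"
Result: eibgbgdh

eibgbgdh


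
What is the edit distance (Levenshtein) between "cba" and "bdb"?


Computing edit distance: "cba" -> "bdb"
DP table:
           b    d    b
      0    1    2    3
  c   1    1    2    3
  b   2    1    2    2
  a   3    2    2    3
Edit distance = dp[3][3] = 3

3


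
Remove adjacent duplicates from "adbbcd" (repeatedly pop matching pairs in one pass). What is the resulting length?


Input: adbbcd
Stack-based adjacent duplicate removal:
  Read 'a': push. Stack: a
  Read 'd': push. Stack: ad
  Read 'b': push. Stack: adb
  Read 'b': matches stack top 'b' => pop. Stack: ad
  Read 'c': push. Stack: adc
  Read 'd': push. Stack: adcd
Final stack: "adcd" (length 4)

4


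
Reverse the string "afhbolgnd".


Input: afhbolgnd
Reading characters right to left:
  Position 8: 'd'
  Position 7: 'n'
  Position 6: 'g'
  Position 5: 'l'
  Position 4: 'o'
  Position 3: 'b'
  Position 2: 'h'
  Position 1: 'f'
  Position 0: 'a'
Reversed: dnglobhfa

dnglobhfa


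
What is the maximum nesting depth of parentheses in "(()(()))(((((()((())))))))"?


Input: "(()(()))(((((()((())))))))"
Tracking depth:
  Position 0 '(': depth becomes 1
  Position 1 '(': depth becomes 2
  Position 2 ')': depth becomes 1
  Position 3 '(': depth becomes 2
  Position 4 '(': depth becomes 3
  Position 5 ')': depth becomes 2
  Position 6 ')': depth becomes 1
  Position 7 ')': depth becomes 0
  Position 8 '(': depth becomes 1
  Position 9 '(': depth becomes 2
  Position 10 '(': depth becomes 3
  Position 11 '(': depth becomes 4
  Position 12 '(': depth becomes 5
  Position 13 '(': depth becomes 6
  Position 14 ')': depth becomes 5
  Position 15 '(': depth becomes 6
  Position 16 '(': depth becomes 7
  Position 17 '(': depth becomes 8
  Position 18 ')': depth becomes 7
  Position 19 ')': depth becomes 6
  Position 20 ')': depth becomes 5
  Position 21 ')': depth becomes 4
  Position 22 ')': depth becomes 3
  Position 23 ')': depth becomes 2
  Position 24 ')': depth becomes 1
  Position 25 ')': depth becomes 0
Maximum depth reached: 8

8


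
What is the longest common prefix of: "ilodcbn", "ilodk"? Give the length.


Words: ilodcbn, ilodk
  Position 0: all 'i' => match
  Position 1: all 'l' => match
  Position 2: all 'o' => match
  Position 3: all 'd' => match
  Position 4: ('c', 'k') => mismatch, stop
LCP = "ilod" (length 4)

4


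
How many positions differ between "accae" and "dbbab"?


Comparing "accae" and "dbbab" position by position:
  Position 0: 'a' vs 'd' => DIFFER
  Position 1: 'c' vs 'b' => DIFFER
  Position 2: 'c' vs 'b' => DIFFER
  Position 3: 'a' vs 'a' => same
  Position 4: 'e' vs 'b' => DIFFER
Positions that differ: 4

4


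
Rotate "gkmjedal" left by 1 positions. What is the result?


Input: "gkmjedal", rotate left by 1
First 1 characters: "g"
Remaining characters: "kmjedal"
Concatenate remaining + first: "kmjedal" + "g" = "kmjedalg"

kmjedalg


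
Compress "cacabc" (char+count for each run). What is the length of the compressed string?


Input: cacabc
Runs:
  'c' x 1 => "c1"
  'a' x 1 => "a1"
  'c' x 1 => "c1"
  'a' x 1 => "a1"
  'b' x 1 => "b1"
  'c' x 1 => "c1"
Compressed: "c1a1c1a1b1c1"
Compressed length: 12

12


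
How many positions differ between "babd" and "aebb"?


Comparing "babd" and "aebb" position by position:
  Position 0: 'b' vs 'a' => DIFFER
  Position 1: 'a' vs 'e' => DIFFER
  Position 2: 'b' vs 'b' => same
  Position 3: 'd' vs 'b' => DIFFER
Positions that differ: 3

3


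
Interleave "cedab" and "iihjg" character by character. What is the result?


Interleaving "cedab" and "iihjg":
  Position 0: 'c' from first, 'i' from second => "ci"
  Position 1: 'e' from first, 'i' from second => "ei"
  Position 2: 'd' from first, 'h' from second => "dh"
  Position 3: 'a' from first, 'j' from second => "aj"
  Position 4: 'b' from first, 'g' from second => "bg"
Result: cieidhajbg

cieidhajbg


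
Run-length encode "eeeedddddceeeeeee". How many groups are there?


Input: eeeedddddceeeeeee
Scanning for consecutive runs:
  Group 1: 'e' x 4 (positions 0-3)
  Group 2: 'd' x 5 (positions 4-8)
  Group 3: 'c' x 1 (positions 9-9)
  Group 4: 'e' x 7 (positions 10-16)
Total groups: 4

4


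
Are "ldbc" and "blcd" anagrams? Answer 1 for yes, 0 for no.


Strings: "ldbc", "blcd"
Sorted first:  bcdl
Sorted second: bcdl
Sorted forms match => anagrams

1


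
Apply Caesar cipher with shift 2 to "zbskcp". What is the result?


Caesar cipher: shift "zbskcp" by 2
  'z' (pos 25) + 2 = pos 1 = 'b'
  'b' (pos 1) + 2 = pos 3 = 'd'
  's' (pos 18) + 2 = pos 20 = 'u'
  'k' (pos 10) + 2 = pos 12 = 'm'
  'c' (pos 2) + 2 = pos 4 = 'e'
  'p' (pos 15) + 2 = pos 17 = 'r'
Result: bdumer

bdumer


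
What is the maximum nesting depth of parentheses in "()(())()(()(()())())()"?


Input: "()(())()(()(()())())()"
Tracking depth:
  Position 0 '(': depth becomes 1
  Position 1 ')': depth becomes 0
  Position 2 '(': depth becomes 1
  Position 3 '(': depth becomes 2
  Position 4 ')': depth becomes 1
  Position 5 ')': depth becomes 0
  Position 6 '(': depth becomes 1
  Position 7 ')': depth becomes 0
  Position 8 '(': depth becomes 1
  Position 9 '(': depth becomes 2
  Position 10 ')': depth becomes 1
  Position 11 '(': depth becomes 2
  Position 12 '(': depth becomes 3
  Position 13 ')': depth becomes 2
  Position 14 '(': depth becomes 3
  Position 15 ')': depth becomes 2
  Position 16 ')': depth becomes 1
  Position 17 '(': depth becomes 2
  Position 18 ')': depth becomes 1
  Position 19 ')': depth becomes 0
  Position 20 '(': depth becomes 1
  Position 21 ')': depth becomes 0
Maximum depth reached: 3

3


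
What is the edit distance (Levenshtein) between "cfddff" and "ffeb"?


Computing edit distance: "cfddff" -> "ffeb"
DP table:
           f    f    e    b
      0    1    2    3    4
  c   1    1    2    3    4
  f   2    1    1    2    3
  d   3    2    2    2    3
  d   4    3    3    3    3
  f   5    4    3    4    4
  f   6    5    4    4    5
Edit distance = dp[6][4] = 5

5


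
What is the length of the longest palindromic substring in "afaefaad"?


Input: "afaefaad"
Checking substrings for palindromes:
  [0:3] "afa" (len 3) => palindrome
  [5:7] "aa" (len 2) => palindrome
Longest palindromic substring: "afa" with length 3

3


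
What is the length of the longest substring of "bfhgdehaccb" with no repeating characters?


Input: "bfhgdehaccb"
Sliding window (track last position of each char):
  Position 0 ('b'): window [0,0] length 1 -- new best
  Position 1 ('f'): window [0,1] length 2 -- new best
  Position 2 ('h'): window [0,2] length 3 -- new best
  Position 3 ('g'): window [0,3] length 4 -- new best
  Position 4 ('d'): window [0,4] length 5 -- new best
  Position 5 ('e'): window [0,5] length 6 -- new best
  Position 6 ('h'): repeat (last at 2), move window start to 3
  Position 6 ('h'): window [3,6] length 4
  Position 7 ('a'): window [3,7] length 5
  Position 8 ('c'): window [3,8] length 6
  Position 9 ('c'): repeat (last at 8), move window start to 9
  Position 9 ('c'): window [9,9] length 1
  Position 10 ('b'): window [9,10] length 2
Longest substring with no repeats: "bfhgde" with length 6

6


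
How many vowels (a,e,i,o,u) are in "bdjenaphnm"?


Input: bdjenaphnm
Checking each character:
  'b' at position 0: consonant
  'd' at position 1: consonant
  'j' at position 2: consonant
  'e' at position 3: vowel (running total: 1)
  'n' at position 4: consonant
  'a' at position 5: vowel (running total: 2)
  'p' at position 6: consonant
  'h' at position 7: consonant
  'n' at position 8: consonant
  'm' at position 9: consonant
Total vowels: 2

2


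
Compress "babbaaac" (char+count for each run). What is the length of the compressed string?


Input: babbaaac
Runs:
  'b' x 1 => "b1"
  'a' x 1 => "a1"
  'b' x 2 => "b2"
  'a' x 3 => "a3"
  'c' x 1 => "c1"
Compressed: "b1a1b2a3c1"
Compressed length: 10

10


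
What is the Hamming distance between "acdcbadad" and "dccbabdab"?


Comparing "acdcbadad" and "dccbabdab" position by position:
  Position 0: 'a' vs 'd' => differ
  Position 1: 'c' vs 'c' => same
  Position 2: 'd' vs 'c' => differ
  Position 3: 'c' vs 'b' => differ
  Position 4: 'b' vs 'a' => differ
  Position 5: 'a' vs 'b' => differ
  Position 6: 'd' vs 'd' => same
  Position 7: 'a' vs 'a' => same
  Position 8: 'd' vs 'b' => differ
Total differences (Hamming distance): 6

6


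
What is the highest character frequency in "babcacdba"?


Input: babcacdba
Character counts:
  'a': 3
  'b': 3
  'c': 2
  'd': 1
Maximum frequency: 3

3


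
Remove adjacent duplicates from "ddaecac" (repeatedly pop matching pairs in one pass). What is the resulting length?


Input: ddaecac
Stack-based adjacent duplicate removal:
  Read 'd': push. Stack: d
  Read 'd': matches stack top 'd' => pop. Stack: (empty)
  Read 'a': push. Stack: a
  Read 'e': push. Stack: ae
  Read 'c': push. Stack: aec
  Read 'a': push. Stack: aeca
  Read 'c': push. Stack: aecac
Final stack: "aecac" (length 5)

5


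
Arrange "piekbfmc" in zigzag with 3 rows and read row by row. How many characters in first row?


Zigzag "piekbfmc" into 3 rows:
Placing characters:
  'p' => row 0
  'i' => row 1
  'e' => row 2
  'k' => row 1
  'b' => row 0
  'f' => row 1
  'm' => row 2
  'c' => row 1
Rows:
  Row 0: "pb"
  Row 1: "ikfc"
  Row 2: "em"
First row length: 2

2


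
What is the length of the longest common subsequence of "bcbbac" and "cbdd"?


LCS of "bcbbac" and "cbdd"
DP table:
           c    b    d    d
      0    0    0    0    0
  b   0    0    1    1    1
  c   0    1    1    1    1
  b   0    1    2    2    2
  b   0    1    2    2    2
  a   0    1    2    2    2
  c   0    1    2    2    2
LCS length = dp[6][4] = 2

2


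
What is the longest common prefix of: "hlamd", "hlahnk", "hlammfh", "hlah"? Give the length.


Words: hlamd, hlahnk, hlammfh, hlah
  Position 0: all 'h' => match
  Position 1: all 'l' => match
  Position 2: all 'a' => match
  Position 3: ('m', 'h', 'm', 'h') => mismatch, stop
LCP = "hla" (length 3)

3


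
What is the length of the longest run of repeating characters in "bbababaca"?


Input: "bbababaca"
Scanning for longest run:
  Position 1 ('b'): continues run of 'b', length=2
  Position 2 ('a'): new char, reset run to 1
  Position 3 ('b'): new char, reset run to 1
  Position 4 ('a'): new char, reset run to 1
  Position 5 ('b'): new char, reset run to 1
  Position 6 ('a'): new char, reset run to 1
  Position 7 ('c'): new char, reset run to 1
  Position 8 ('a'): new char, reset run to 1
Longest run: 'b' with length 2

2


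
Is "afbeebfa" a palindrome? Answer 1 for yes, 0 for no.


Input: afbeebfa
Reversed: afbeebfa
  Compare pos 0 ('a') with pos 7 ('a'): match
  Compare pos 1 ('f') with pos 6 ('f'): match
  Compare pos 2 ('b') with pos 5 ('b'): match
  Compare pos 3 ('e') with pos 4 ('e'): match
Result: palindrome

1


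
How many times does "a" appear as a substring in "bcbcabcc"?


Searching for "a" in "bcbcabcc"
Scanning each position:
  Position 0: "b" => no
  Position 1: "c" => no
  Position 2: "b" => no
  Position 3: "c" => no
  Position 4: "a" => MATCH
  Position 5: "b" => no
  Position 6: "c" => no
  Position 7: "c" => no
Total occurrences: 1

1


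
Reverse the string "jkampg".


Input: jkampg
Reading characters right to left:
  Position 5: 'g'
  Position 4: 'p'
  Position 3: 'm'
  Position 2: 'a'
  Position 1: 'k'
  Position 0: 'j'
Reversed: gpmakj

gpmakj


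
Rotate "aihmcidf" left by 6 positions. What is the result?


Input: "aihmcidf", rotate left by 6
First 6 characters: "aihmci"
Remaining characters: "df"
Concatenate remaining + first: "df" + "aihmci" = "dfaihmci"

dfaihmci


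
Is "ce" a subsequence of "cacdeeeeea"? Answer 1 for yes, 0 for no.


Check if "ce" is a subsequence of "cacdeeeeea"
Greedy scan:
  Position 0 ('c'): matches sub[0] = 'c'
  Position 1 ('a'): no match needed
  Position 2 ('c'): no match needed
  Position 3 ('d'): no match needed
  Position 4 ('e'): matches sub[1] = 'e'
  Position 5 ('e'): no match needed
  Position 6 ('e'): no match needed
  Position 7 ('e'): no match needed
  Position 8 ('e'): no match needed
  Position 9 ('a'): no match needed
All 2 characters matched => is a subsequence

1


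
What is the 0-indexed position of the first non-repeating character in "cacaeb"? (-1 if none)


Input: cacaeb
Character frequencies:
  'a': 2
  'b': 1
  'c': 2
  'e': 1
Scanning left to right for freq == 1:
  Position 0 ('c'): freq=2, skip
  Position 1 ('a'): freq=2, skip
  Position 2 ('c'): freq=2, skip
  Position 3 ('a'): freq=2, skip
  Position 4 ('e'): unique! => answer = 4

4


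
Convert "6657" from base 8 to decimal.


Input: "6657" in base 8
Positional expansion:
  Digit '6' (value 6) x 8^3 = 3072
  Digit '6' (value 6) x 8^2 = 384
  Digit '5' (value 5) x 8^1 = 40
  Digit '7' (value 7) x 8^0 = 7
Sum = 3503

3503


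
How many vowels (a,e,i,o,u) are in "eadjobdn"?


Input: eadjobdn
Checking each character:
  'e' at position 0: vowel (running total: 1)
  'a' at position 1: vowel (running total: 2)
  'd' at position 2: consonant
  'j' at position 3: consonant
  'o' at position 4: vowel (running total: 3)
  'b' at position 5: consonant
  'd' at position 6: consonant
  'n' at position 7: consonant
Total vowels: 3

3


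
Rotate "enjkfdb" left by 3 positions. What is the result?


Input: "enjkfdb", rotate left by 3
First 3 characters: "enj"
Remaining characters: "kfdb"
Concatenate remaining + first: "kfdb" + "enj" = "kfdbenj"

kfdbenj


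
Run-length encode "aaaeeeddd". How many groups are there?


Input: aaaeeeddd
Scanning for consecutive runs:
  Group 1: 'a' x 3 (positions 0-2)
  Group 2: 'e' x 3 (positions 3-5)
  Group 3: 'd' x 3 (positions 6-8)
Total groups: 3

3


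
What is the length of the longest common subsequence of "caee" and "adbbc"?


LCS of "caee" and "adbbc"
DP table:
           a    d    b    b    c
      0    0    0    0    0    0
  c   0    0    0    0    0    1
  a   0    1    1    1    1    1
  e   0    1    1    1    1    1
  e   0    1    1    1    1    1
LCS length = dp[4][5] = 1

1


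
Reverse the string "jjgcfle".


Input: jjgcfle
Reading characters right to left:
  Position 6: 'e'
  Position 5: 'l'
  Position 4: 'f'
  Position 3: 'c'
  Position 2: 'g'
  Position 1: 'j'
  Position 0: 'j'
Reversed: elfcgjj

elfcgjj


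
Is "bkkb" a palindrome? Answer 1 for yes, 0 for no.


Input: bkkb
Reversed: bkkb
  Compare pos 0 ('b') with pos 3 ('b'): match
  Compare pos 1 ('k') with pos 2 ('k'): match
Result: palindrome

1


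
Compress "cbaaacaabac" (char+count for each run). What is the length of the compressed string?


Input: cbaaacaabac
Runs:
  'c' x 1 => "c1"
  'b' x 1 => "b1"
  'a' x 3 => "a3"
  'c' x 1 => "c1"
  'a' x 2 => "a2"
  'b' x 1 => "b1"
  'a' x 1 => "a1"
  'c' x 1 => "c1"
Compressed: "c1b1a3c1a2b1a1c1"
Compressed length: 16

16


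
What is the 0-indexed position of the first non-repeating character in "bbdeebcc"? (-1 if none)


Input: bbdeebcc
Character frequencies:
  'b': 3
  'c': 2
  'd': 1
  'e': 2
Scanning left to right for freq == 1:
  Position 0 ('b'): freq=3, skip
  Position 1 ('b'): freq=3, skip
  Position 2 ('d'): unique! => answer = 2

2


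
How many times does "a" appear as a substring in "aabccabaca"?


Searching for "a" in "aabccabaca"
Scanning each position:
  Position 0: "a" => MATCH
  Position 1: "a" => MATCH
  Position 2: "b" => no
  Position 3: "c" => no
  Position 4: "c" => no
  Position 5: "a" => MATCH
  Position 6: "b" => no
  Position 7: "a" => MATCH
  Position 8: "c" => no
  Position 9: "a" => MATCH
Total occurrences: 5

5


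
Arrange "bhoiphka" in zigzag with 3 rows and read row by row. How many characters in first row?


Zigzag "bhoiphka" into 3 rows:
Placing characters:
  'b' => row 0
  'h' => row 1
  'o' => row 2
  'i' => row 1
  'p' => row 0
  'h' => row 1
  'k' => row 2
  'a' => row 1
Rows:
  Row 0: "bp"
  Row 1: "hiha"
  Row 2: "ok"
First row length: 2

2


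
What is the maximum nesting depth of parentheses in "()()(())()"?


Input: "()()(())()"
Tracking depth:
  Position 0 '(': depth becomes 1
  Position 1 ')': depth becomes 0
  Position 2 '(': depth becomes 1
  Position 3 ')': depth becomes 0
  Position 4 '(': depth becomes 1
  Position 5 '(': depth becomes 2
  Position 6 ')': depth becomes 1
  Position 7 ')': depth becomes 0
  Position 8 '(': depth becomes 1
  Position 9 ')': depth becomes 0
Maximum depth reached: 2

2


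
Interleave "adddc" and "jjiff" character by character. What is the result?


Interleaving "adddc" and "jjiff":
  Position 0: 'a' from first, 'j' from second => "aj"
  Position 1: 'd' from first, 'j' from second => "dj"
  Position 2: 'd' from first, 'i' from second => "di"
  Position 3: 'd' from first, 'f' from second => "df"
  Position 4: 'c' from first, 'f' from second => "cf"
Result: ajdjdidfcf

ajdjdidfcf


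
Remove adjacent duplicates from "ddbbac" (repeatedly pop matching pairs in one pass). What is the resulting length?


Input: ddbbac
Stack-based adjacent duplicate removal:
  Read 'd': push. Stack: d
  Read 'd': matches stack top 'd' => pop. Stack: (empty)
  Read 'b': push. Stack: b
  Read 'b': matches stack top 'b' => pop. Stack: (empty)
  Read 'a': push. Stack: a
  Read 'c': push. Stack: ac
Final stack: "ac" (length 2)

2


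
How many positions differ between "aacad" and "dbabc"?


Comparing "aacad" and "dbabc" position by position:
  Position 0: 'a' vs 'd' => DIFFER
  Position 1: 'a' vs 'b' => DIFFER
  Position 2: 'c' vs 'a' => DIFFER
  Position 3: 'a' vs 'b' => DIFFER
  Position 4: 'd' vs 'c' => DIFFER
Positions that differ: 5

5


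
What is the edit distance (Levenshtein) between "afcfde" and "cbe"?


Computing edit distance: "afcfde" -> "cbe"
DP table:
           c    b    e
      0    1    2    3
  a   1    1    2    3
  f   2    2    2    3
  c   3    2    3    3
  f   4    3    3    4
  d   5    4    4    4
  e   6    5    5    4
Edit distance = dp[6][3] = 4

4


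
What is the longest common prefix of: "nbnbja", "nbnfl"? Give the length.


Words: nbnbja, nbnfl
  Position 0: all 'n' => match
  Position 1: all 'b' => match
  Position 2: all 'n' => match
  Position 3: ('b', 'f') => mismatch, stop
LCP = "nbn" (length 3)

3


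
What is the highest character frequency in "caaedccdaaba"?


Input: caaedccdaaba
Character counts:
  'a': 5
  'b': 1
  'c': 3
  'd': 2
  'e': 1
Maximum frequency: 5

5


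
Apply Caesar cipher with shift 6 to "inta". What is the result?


Caesar cipher: shift "inta" by 6
  'i' (pos 8) + 6 = pos 14 = 'o'
  'n' (pos 13) + 6 = pos 19 = 't'
  't' (pos 19) + 6 = pos 25 = 'z'
  'a' (pos 0) + 6 = pos 6 = 'g'
Result: otzg

otzg


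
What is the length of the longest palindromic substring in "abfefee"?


Input: "abfefee"
Checking substrings for palindromes:
  [2:5] "fef" (len 3) => palindrome
  [3:6] "efe" (len 3) => palindrome
  [5:7] "ee" (len 2) => palindrome
Longest palindromic substring: "fef" with length 3

3


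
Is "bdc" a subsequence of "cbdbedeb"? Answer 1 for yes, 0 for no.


Check if "bdc" is a subsequence of "cbdbedeb"
Greedy scan:
  Position 0 ('c'): no match needed
  Position 1 ('b'): matches sub[0] = 'b'
  Position 2 ('d'): matches sub[1] = 'd'
  Position 3 ('b'): no match needed
  Position 4 ('e'): no match needed
  Position 5 ('d'): no match needed
  Position 6 ('e'): no match needed
  Position 7 ('b'): no match needed
Only matched 2/3 characters => not a subsequence

0


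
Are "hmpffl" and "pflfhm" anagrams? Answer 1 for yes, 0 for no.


Strings: "hmpffl", "pflfhm"
Sorted first:  ffhlmp
Sorted second: ffhlmp
Sorted forms match => anagrams

1


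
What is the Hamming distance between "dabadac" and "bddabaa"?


Comparing "dabadac" and "bddabaa" position by position:
  Position 0: 'd' vs 'b' => differ
  Position 1: 'a' vs 'd' => differ
  Position 2: 'b' vs 'd' => differ
  Position 3: 'a' vs 'a' => same
  Position 4: 'd' vs 'b' => differ
  Position 5: 'a' vs 'a' => same
  Position 6: 'c' vs 'a' => differ
Total differences (Hamming distance): 5

5


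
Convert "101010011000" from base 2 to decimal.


Input: "101010011000" in base 2
Positional expansion:
  Digit '1' (value 1) x 2^11 = 2048
  Digit '0' (value 0) x 2^10 = 0
  Digit '1' (value 1) x 2^9 = 512
  Digit '0' (value 0) x 2^8 = 0
  Digit '1' (value 1) x 2^7 = 128
  Digit '0' (value 0) x 2^6 = 0
  Digit '0' (value 0) x 2^5 = 0
  Digit '1' (value 1) x 2^4 = 16
  Digit '1' (value 1) x 2^3 = 8
  Digit '0' (value 0) x 2^2 = 0
  Digit '0' (value 0) x 2^1 = 0
  Digit '0' (value 0) x 2^0 = 0
Sum = 2712

2712


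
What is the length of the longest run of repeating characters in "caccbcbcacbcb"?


Input: "caccbcbcacbcb"
Scanning for longest run:
  Position 1 ('a'): new char, reset run to 1
  Position 2 ('c'): new char, reset run to 1
  Position 3 ('c'): continues run of 'c', length=2
  Position 4 ('b'): new char, reset run to 1
  Position 5 ('c'): new char, reset run to 1
  Position 6 ('b'): new char, reset run to 1
  Position 7 ('c'): new char, reset run to 1
  Position 8 ('a'): new char, reset run to 1
  Position 9 ('c'): new char, reset run to 1
  Position 10 ('b'): new char, reset run to 1
  Position 11 ('c'): new char, reset run to 1
  Position 12 ('b'): new char, reset run to 1
Longest run: 'c' with length 2

2


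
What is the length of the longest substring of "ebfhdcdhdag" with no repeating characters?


Input: "ebfhdcdhdag"
Sliding window (track last position of each char):
  Position 0 ('e'): window [0,0] length 1 -- new best
  Position 1 ('b'): window [0,1] length 2 -- new best
  Position 2 ('f'): window [0,2] length 3 -- new best
  Position 3 ('h'): window [0,3] length 4 -- new best
  Position 4 ('d'): window [0,4] length 5 -- new best
  Position 5 ('c'): window [0,5] length 6 -- new best
  Position 6 ('d'): repeat (last at 4), move window start to 5
  Position 6 ('d'): window [5,6] length 2
  Position 7 ('h'): window [5,7] length 3
  Position 8 ('d'): repeat (last at 6), move window start to 7
  Position 8 ('d'): window [7,8] length 2
  Position 9 ('a'): window [7,9] length 3
  Position 10 ('g'): window [7,10] length 4
Longest substring with no repeats: "ebfhdc" with length 6

6


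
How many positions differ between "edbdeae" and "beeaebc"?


Comparing "edbdeae" and "beeaebc" position by position:
  Position 0: 'e' vs 'b' => DIFFER
  Position 1: 'd' vs 'e' => DIFFER
  Position 2: 'b' vs 'e' => DIFFER
  Position 3: 'd' vs 'a' => DIFFER
  Position 4: 'e' vs 'e' => same
  Position 5: 'a' vs 'b' => DIFFER
  Position 6: 'e' vs 'c' => DIFFER
Positions that differ: 6

6


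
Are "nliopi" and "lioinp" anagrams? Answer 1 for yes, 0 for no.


Strings: "nliopi", "lioinp"
Sorted first:  iilnop
Sorted second: iilnop
Sorted forms match => anagrams

1


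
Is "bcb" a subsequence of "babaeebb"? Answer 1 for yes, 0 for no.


Check if "bcb" is a subsequence of "babaeebb"
Greedy scan:
  Position 0 ('b'): matches sub[0] = 'b'
  Position 1 ('a'): no match needed
  Position 2 ('b'): no match needed
  Position 3 ('a'): no match needed
  Position 4 ('e'): no match needed
  Position 5 ('e'): no match needed
  Position 6 ('b'): no match needed
  Position 7 ('b'): no match needed
Only matched 1/3 characters => not a subsequence

0


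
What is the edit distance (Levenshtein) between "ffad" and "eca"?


Computing edit distance: "ffad" -> "eca"
DP table:
           e    c    a
      0    1    2    3
  f   1    1    2    3
  f   2    2    2    3
  a   3    3    3    2
  d   4    4    4    3
Edit distance = dp[4][3] = 3

3


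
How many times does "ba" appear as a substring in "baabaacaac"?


Searching for "ba" in "baabaacaac"
Scanning each position:
  Position 0: "ba" => MATCH
  Position 1: "aa" => no
  Position 2: "ab" => no
  Position 3: "ba" => MATCH
  Position 4: "aa" => no
  Position 5: "ac" => no
  Position 6: "ca" => no
  Position 7: "aa" => no
  Position 8: "ac" => no
Total occurrences: 2

2


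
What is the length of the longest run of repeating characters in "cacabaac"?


Input: "cacabaac"
Scanning for longest run:
  Position 1 ('a'): new char, reset run to 1
  Position 2 ('c'): new char, reset run to 1
  Position 3 ('a'): new char, reset run to 1
  Position 4 ('b'): new char, reset run to 1
  Position 5 ('a'): new char, reset run to 1
  Position 6 ('a'): continues run of 'a', length=2
  Position 7 ('c'): new char, reset run to 1
Longest run: 'a' with length 2

2


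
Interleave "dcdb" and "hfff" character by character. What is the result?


Interleaving "dcdb" and "hfff":
  Position 0: 'd' from first, 'h' from second => "dh"
  Position 1: 'c' from first, 'f' from second => "cf"
  Position 2: 'd' from first, 'f' from second => "df"
  Position 3: 'b' from first, 'f' from second => "bf"
Result: dhcfdfbf

dhcfdfbf


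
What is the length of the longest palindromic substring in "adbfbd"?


Input: "adbfbd"
Checking substrings for palindromes:
  [1:6] "dbfbd" (len 5) => palindrome
  [2:5] "bfb" (len 3) => palindrome
Longest palindromic substring: "dbfbd" with length 5

5


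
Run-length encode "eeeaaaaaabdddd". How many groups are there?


Input: eeeaaaaaabdddd
Scanning for consecutive runs:
  Group 1: 'e' x 3 (positions 0-2)
  Group 2: 'a' x 6 (positions 3-8)
  Group 3: 'b' x 1 (positions 9-9)
  Group 4: 'd' x 4 (positions 10-13)
Total groups: 4

4


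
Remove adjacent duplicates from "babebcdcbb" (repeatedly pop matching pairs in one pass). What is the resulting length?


Input: babebcdcbb
Stack-based adjacent duplicate removal:
  Read 'b': push. Stack: b
  Read 'a': push. Stack: ba
  Read 'b': push. Stack: bab
  Read 'e': push. Stack: babe
  Read 'b': push. Stack: babeb
  Read 'c': push. Stack: babebc
  Read 'd': push. Stack: babebcd
  Read 'c': push. Stack: babebcdc
  Read 'b': push. Stack: babebcdcb
  Read 'b': matches stack top 'b' => pop. Stack: babebcdc
Final stack: "babebcdc" (length 8)

8


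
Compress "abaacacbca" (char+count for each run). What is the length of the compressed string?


Input: abaacacbca
Runs:
  'a' x 1 => "a1"
  'b' x 1 => "b1"
  'a' x 2 => "a2"
  'c' x 1 => "c1"
  'a' x 1 => "a1"
  'c' x 1 => "c1"
  'b' x 1 => "b1"
  'c' x 1 => "c1"
  'a' x 1 => "a1"
Compressed: "a1b1a2c1a1c1b1c1a1"
Compressed length: 18

18


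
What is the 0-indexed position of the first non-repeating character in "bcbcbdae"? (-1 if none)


Input: bcbcbdae
Character frequencies:
  'a': 1
  'b': 3
  'c': 2
  'd': 1
  'e': 1
Scanning left to right for freq == 1:
  Position 0 ('b'): freq=3, skip
  Position 1 ('c'): freq=2, skip
  Position 2 ('b'): freq=3, skip
  Position 3 ('c'): freq=2, skip
  Position 4 ('b'): freq=3, skip
  Position 5 ('d'): unique! => answer = 5

5


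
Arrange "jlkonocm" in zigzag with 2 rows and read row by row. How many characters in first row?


Zigzag "jlkonocm" into 2 rows:
Placing characters:
  'j' => row 0
  'l' => row 1
  'k' => row 0
  'o' => row 1
  'n' => row 0
  'o' => row 1
  'c' => row 0
  'm' => row 1
Rows:
  Row 0: "jknc"
  Row 1: "loom"
First row length: 4

4


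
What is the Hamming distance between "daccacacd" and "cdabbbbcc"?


Comparing "daccacacd" and "cdabbbbcc" position by position:
  Position 0: 'd' vs 'c' => differ
  Position 1: 'a' vs 'd' => differ
  Position 2: 'c' vs 'a' => differ
  Position 3: 'c' vs 'b' => differ
  Position 4: 'a' vs 'b' => differ
  Position 5: 'c' vs 'b' => differ
  Position 6: 'a' vs 'b' => differ
  Position 7: 'c' vs 'c' => same
  Position 8: 'd' vs 'c' => differ
Total differences (Hamming distance): 8

8


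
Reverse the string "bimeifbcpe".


Input: bimeifbcpe
Reading characters right to left:
  Position 9: 'e'
  Position 8: 'p'
  Position 7: 'c'
  Position 6: 'b'
  Position 5: 'f'
  Position 4: 'i'
  Position 3: 'e'
  Position 2: 'm'
  Position 1: 'i'
  Position 0: 'b'
Reversed: epcbfiemib

epcbfiemib


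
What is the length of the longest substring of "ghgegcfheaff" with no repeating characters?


Input: "ghgegcfheaff"
Sliding window (track last position of each char):
  Position 0 ('g'): window [0,0] length 1 -- new best
  Position 1 ('h'): window [0,1] length 2 -- new best
  Position 2 ('g'): repeat (last at 0), move window start to 1
  Position 2 ('g'): window [1,2] length 2
  Position 3 ('e'): window [1,3] length 3 -- new best
  Position 4 ('g'): repeat (last at 2), move window start to 3
  Position 4 ('g'): window [3,4] length 2
  Position 5 ('c'): window [3,5] length 3
  Position 6 ('f'): window [3,6] length 4 -- new best
  Position 7 ('h'): window [3,7] length 5 -- new best
  Position 8 ('e'): repeat (last at 3), move window start to 4
  Position 8 ('e'): window [4,8] length 5
  Position 9 ('a'): window [4,9] length 6 -- new best
  Position 10 ('f'): repeat (last at 6), move window start to 7
  Position 10 ('f'): window [7,10] length 4
  Position 11 ('f'): repeat (last at 10), move window start to 11
  Position 11 ('f'): window [11,11] length 1
Longest substring with no repeats: "gcfhea" with length 6

6


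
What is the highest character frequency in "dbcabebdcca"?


Input: dbcabebdcca
Character counts:
  'a': 2
  'b': 3
  'c': 3
  'd': 2
  'e': 1
Maximum frequency: 3

3


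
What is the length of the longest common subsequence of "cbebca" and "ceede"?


LCS of "cbebca" and "ceede"
DP table:
           c    e    e    d    e
      0    0    0    0    0    0
  c   0    1    1    1    1    1
  b   0    1    1    1    1    1
  e   0    1    2    2    2    2
  b   0    1    2    2    2    2
  c   0    1    2    2    2    2
  a   0    1    2    2    2    2
LCS length = dp[6][5] = 2

2


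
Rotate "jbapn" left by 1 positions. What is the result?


Input: "jbapn", rotate left by 1
First 1 characters: "j"
Remaining characters: "bapn"
Concatenate remaining + first: "bapn" + "j" = "bapnj"

bapnj


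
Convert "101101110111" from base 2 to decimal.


Input: "101101110111" in base 2
Positional expansion:
  Digit '1' (value 1) x 2^11 = 2048
  Digit '0' (value 0) x 2^10 = 0
  Digit '1' (value 1) x 2^9 = 512
  Digit '1' (value 1) x 2^8 = 256
  Digit '0' (value 0) x 2^7 = 0
  Digit '1' (value 1) x 2^6 = 64
  Digit '1' (value 1) x 2^5 = 32
  Digit '1' (value 1) x 2^4 = 16
  Digit '0' (value 0) x 2^3 = 0
  Digit '1' (value 1) x 2^2 = 4
  Digit '1' (value 1) x 2^1 = 2
  Digit '1' (value 1) x 2^0 = 1
Sum = 2935

2935


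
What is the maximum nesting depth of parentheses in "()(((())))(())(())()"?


Input: "()(((())))(())(())()"
Tracking depth:
  Position 0 '(': depth becomes 1
  Position 1 ')': depth becomes 0
  Position 2 '(': depth becomes 1
  Position 3 '(': depth becomes 2
  Position 4 '(': depth becomes 3
  Position 5 '(': depth becomes 4
  Position 6 ')': depth becomes 3
  Position 7 ')': depth becomes 2
  Position 8 ')': depth becomes 1
  Position 9 ')': depth becomes 0
  Position 10 '(': depth becomes 1
  Position 11 '(': depth becomes 2
  Position 12 ')': depth becomes 1
  Position 13 ')': depth becomes 0
  Position 14 '(': depth becomes 1
  Position 15 '(': depth becomes 2
  Position 16 ')': depth becomes 1
  Position 17 ')': depth becomes 0
  Position 18 '(': depth becomes 1
  Position 19 ')': depth becomes 0
Maximum depth reached: 4

4


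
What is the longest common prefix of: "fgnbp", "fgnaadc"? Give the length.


Words: fgnbp, fgnaadc
  Position 0: all 'f' => match
  Position 1: all 'g' => match
  Position 2: all 'n' => match
  Position 3: ('b', 'a') => mismatch, stop
LCP = "fgn" (length 3)

3


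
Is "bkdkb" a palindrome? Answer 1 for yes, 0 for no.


Input: bkdkb
Reversed: bkdkb
  Compare pos 0 ('b') with pos 4 ('b'): match
  Compare pos 1 ('k') with pos 3 ('k'): match
Result: palindrome

1


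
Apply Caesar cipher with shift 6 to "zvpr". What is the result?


Caesar cipher: shift "zvpr" by 6
  'z' (pos 25) + 6 = pos 5 = 'f'
  'v' (pos 21) + 6 = pos 1 = 'b'
  'p' (pos 15) + 6 = pos 21 = 'v'
  'r' (pos 17) + 6 = pos 23 = 'x'
Result: fbvx

fbvx


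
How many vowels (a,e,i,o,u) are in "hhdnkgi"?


Input: hhdnkgi
Checking each character:
  'h' at position 0: consonant
  'h' at position 1: consonant
  'd' at position 2: consonant
  'n' at position 3: consonant
  'k' at position 4: consonant
  'g' at position 5: consonant
  'i' at position 6: vowel (running total: 1)
Total vowels: 1

1


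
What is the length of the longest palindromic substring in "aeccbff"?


Input: "aeccbff"
Checking substrings for palindromes:
  [2:4] "cc" (len 2) => palindrome
  [5:7] "ff" (len 2) => palindrome
Longest palindromic substring: "cc" with length 2

2


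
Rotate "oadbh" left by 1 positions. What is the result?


Input: "oadbh", rotate left by 1
First 1 characters: "o"
Remaining characters: "adbh"
Concatenate remaining + first: "adbh" + "o" = "adbho"

adbho


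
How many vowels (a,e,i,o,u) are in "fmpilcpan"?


Input: fmpilcpan
Checking each character:
  'f' at position 0: consonant
  'm' at position 1: consonant
  'p' at position 2: consonant
  'i' at position 3: vowel (running total: 1)
  'l' at position 4: consonant
  'c' at position 5: consonant
  'p' at position 6: consonant
  'a' at position 7: vowel (running total: 2)
  'n' at position 8: consonant
Total vowels: 2

2


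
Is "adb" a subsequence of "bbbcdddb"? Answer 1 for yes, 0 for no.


Check if "adb" is a subsequence of "bbbcdddb"
Greedy scan:
  Position 0 ('b'): no match needed
  Position 1 ('b'): no match needed
  Position 2 ('b'): no match needed
  Position 3 ('c'): no match needed
  Position 4 ('d'): no match needed
  Position 5 ('d'): no match needed
  Position 6 ('d'): no match needed
  Position 7 ('b'): no match needed
Only matched 0/3 characters => not a subsequence

0
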